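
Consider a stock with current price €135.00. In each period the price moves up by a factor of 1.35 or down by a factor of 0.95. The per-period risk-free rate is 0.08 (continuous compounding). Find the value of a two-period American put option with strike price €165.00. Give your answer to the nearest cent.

Risk-neutral probability p = (e^0.08 − 0.95)/(1.35 − 0.95) = 0.1333/0.4000 = 0.3332
Terminal stock prices: S_uu = 246, S_ud = 173.1, S_dd = 121.8
Terminal payoffs (K − S): max(-81.04, 0) = 0, max(-8.137, 0) = 0, max(43.16, 0) = 43.16
Node u (S = 182.2): continuation = e^(−0.08)·[0.3332·0.0000 + 0.6668·0.0000] = 0.0000; exercise value = 0.0000 ≤ continuation, so V_u = 0.0000
Node d (S = 128.2): continuation = e^(−0.08)·[0.3332·0.0000 + 0.6668·43.1625] = 26.5673; exercise value = 36.7500 > continuation, so V_d = 36.7500 (exercise)
Node 0 (S = 135): continuation = e^(−0.08)·[0.3332·0.0000 + 0.6668·36.7500] = 22.6203; exercise value = 30.0000 > continuation, so V_0 = 30.0000 (exercise)

€30.00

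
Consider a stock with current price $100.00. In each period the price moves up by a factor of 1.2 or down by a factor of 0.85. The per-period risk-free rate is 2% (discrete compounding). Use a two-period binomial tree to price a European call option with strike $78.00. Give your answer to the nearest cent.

Risk-neutral probability p = (1 + 0.02 − 0.85)/(1.2 − 0.85) = 0.1700/0.3500 = 0.4857
Terminal stock prices: S_uu = 144, S_ud = 102, S_dd = 72.25
Terminal payoffs (S − K): max(66, 0) = 66, max(24, 0) = 24, max(-5.75, 0) = 0
Node u (S = 120): V_u = 1/1.02·[0.4857·66.0000 + 0.5143·24.0000] = 43.5294
Node d (S = 85): V_d = 1/1.02·[0.4857·24.0000 + 0.5143·0.0000] = 11.4286
Node 0 (S = 100): V_0 = 1/1.02·[0.4857·43.5294 + 0.5143·11.4286] = 26.4906

$26.49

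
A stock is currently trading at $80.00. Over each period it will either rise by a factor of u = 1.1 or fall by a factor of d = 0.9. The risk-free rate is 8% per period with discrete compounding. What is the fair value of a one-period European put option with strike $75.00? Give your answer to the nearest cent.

Risk-neutral probability p = (1 + 0.08 − 0.9)/(1.1 − 0.9) = 0.1800/0.2000 = 0.9000
Terminal stock prices: S_u = 88, S_d = 72
Terminal payoffs (K − S): max(-13, 0) = 0, max(3, 0) = 3
Node 0 (S = 80): V_0 = 1/1.08·[0.9000·0.0000 + 0.1000·3.0000] = 0.2778

$0.28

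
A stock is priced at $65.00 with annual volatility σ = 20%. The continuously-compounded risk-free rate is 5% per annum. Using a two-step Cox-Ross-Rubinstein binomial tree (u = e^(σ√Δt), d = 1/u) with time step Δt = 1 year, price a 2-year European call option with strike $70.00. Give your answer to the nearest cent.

$8.14

CRR parameters: u = e^(σ√Δt) = e^(0.2·√1) = 1.2214, d = 1/u = 0.8187
Per-period rate: rΔt = 0.05·1 = 0.05, so R = e^0.05 = 1.0513
Risk-neutral probability p = (e^0.05 − 0.8187)/(1.2214 − 0.8187) = 0.2325/0.4027 = 0.5775
Terminal stock prices: S_uu = 96.97, S_ud = 65, S_dd = 43.57
Terminal payoffs (S − K): max(26.97, 0) = 26.97, max(-5, 0) = 0, max(-26.43, 0) = 0
Node u (S = 79.39): V_u = e^(−0.05)·[0.5775·26.9686 + 0.4225·0.0000] = 14.8146
Node d (S = 53.22): V_d = e^(−0.05)·[0.5775·0.0000 + 0.4225·0.0000] = 0.0000
Node 0 (S = 65): V_0 = e^(−0.05)·[0.5775·14.8146 + 0.4225·0.0000] = 8.1381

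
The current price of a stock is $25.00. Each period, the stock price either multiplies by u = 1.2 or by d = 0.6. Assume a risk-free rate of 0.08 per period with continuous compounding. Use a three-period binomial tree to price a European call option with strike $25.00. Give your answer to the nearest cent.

$7.48

Risk-neutral probability p = (e^0.08 − 0.6)/(1.2 − 0.6) = 0.4833/0.6000 = 0.8055
Terminal stock prices: S_uuu = 43.2, S_uud = 21.6, S_udd = 10.8, S_ddd = 5.4
Terminal payoffs (S − K): max(18.2, 0) = 18.2, max(-3.4, 0) = 0, max(-14.2, 0) = 0, max(-19.6, 0) = 0
Node uu (S = 36): V_uu = e^(−0.08)·[0.8055·18.2000 + 0.1945·0.0000] = 13.5326
Node ud (S = 18): V_ud = e^(−0.08)·[0.8055·0.0000 + 0.1945·0.0000] = 0.0000
Node dd (S = 9): V_dd = e^(−0.08)·[0.8055·0.0000 + 0.1945·0.0000] = 0.0000
Node u (S = 30): V_u = e^(−0.08)·[0.8055·13.5326 + 0.1945·0.0000] = 10.0622
Node d (S = 15): V_d = e^(−0.08)·[0.8055·0.0000 + 0.1945·0.0000] = 0.0000
Node 0 (S = 25): V_0 = e^(−0.08)·[0.8055·10.0622 + 0.1945·0.0000] = 7.4817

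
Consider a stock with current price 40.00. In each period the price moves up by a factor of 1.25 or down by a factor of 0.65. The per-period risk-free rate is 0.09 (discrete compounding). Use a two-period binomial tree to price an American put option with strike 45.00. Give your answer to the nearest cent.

Risk-neutral probability p = (1 + 0.09 − 0.65)/(1.25 − 0.65) = 0.4400/0.6000 = 0.7333
Terminal stock prices: S_uu = 62.5, S_ud = 32.5, S_dd = 16.9
Terminal payoffs (K − S): max(-17.5, 0) = 0, max(12.5, 0) = 12.5, max(28.1, 0) = 28.1
Node u (S = 50): continuation = 1/1.09·[0.7333·0.0000 + 0.2667·12.5000] = 3.0581; exercise value = 0.0000 ≤ continuation, so V_u = 3.0581
Node d (S = 26): continuation = 1/1.09·[0.7333·12.5000 + 0.2667·28.1000] = 15.2844; exercise value = 19.0000 > continuation, so V_d = 19.0000 (exercise)
Node 0 (S = 40): continuation = 1/1.09·[0.7333·3.0581 + 0.2667·19.0000] = 6.7058; exercise value = 5.0000 ≤ continuation, so V_0 = 6.7058

6.71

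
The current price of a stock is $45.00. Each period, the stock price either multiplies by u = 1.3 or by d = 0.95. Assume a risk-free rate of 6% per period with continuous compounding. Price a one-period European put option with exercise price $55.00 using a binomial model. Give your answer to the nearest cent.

Risk-neutral probability p = (e^0.06 − 0.95)/(1.3 − 0.95) = 0.1118/0.3500 = 0.3195
Terminal stock prices: S_u = 58.5, S_d = 42.75
Terminal payoffs (K − S): max(-3.5, 0) = 0, max(12.25, 0) = 12.25
Node 0 (S = 45): V_0 = e^(−0.06)·[0.3195·0.0000 + 0.6805·12.2500] = 7.8503

$7.85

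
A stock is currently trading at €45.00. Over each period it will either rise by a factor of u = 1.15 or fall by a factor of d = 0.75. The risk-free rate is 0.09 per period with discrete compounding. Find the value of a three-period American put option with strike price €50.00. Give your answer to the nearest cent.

€5.00

Risk-neutral probability p = (1 + 0.09 − 0.75)/(1.15 − 0.75) = 0.3400/0.4000 = 0.8500
Terminal stock prices: S_uuu = 68.44, S_uud = 44.63, S_udd = 29.11, S_ddd = 18.98
Terminal payoffs (K − S): max(-18.44, 0) = 0, max(5.366, 0) = 5.366, max(20.89, 0) = 20.89, max(31.02, 0) = 31.02
Node uu (S = 59.51): continuation = 1/1.09·[0.8500·0.0000 + 0.1500·5.3656] = 0.7384; exercise value = 0.0000 ≤ continuation, so V_uu = 0.7384
Node ud (S = 38.81): continuation = 1/1.09·[0.8500·5.3656 + 0.1500·20.8906] = 7.0591; exercise value = 11.1875 > continuation, so V_ud = 11.1875 (exercise)
Node dd (S = 25.31): continuation = 1/1.09·[0.8500·20.8906 + 0.1500·31.0156] = 20.5591; exercise value = 24.6875 > continuation, so V_dd = 24.6875 (exercise)
Node u (S = 51.75): continuation = 1/1.09·[0.8500·0.7384 + 0.1500·11.1875] = 2.1154; exercise value = 0.0000 ≤ continuation, so V_u = 2.1154
Node d (S = 33.75): continuation = 1/1.09·[0.8500·11.1875 + 0.1500·24.6875] = 12.1216; exercise value = 16.2500 > continuation, so V_d = 16.2500 (exercise)
Node 0 (S = 45): continuation = 1/1.09·[0.8500·2.1154 + 0.1500·16.2500] = 3.8858; exercise value = 5.0000 > continuation, so V_0 = 5.0000 (exercise)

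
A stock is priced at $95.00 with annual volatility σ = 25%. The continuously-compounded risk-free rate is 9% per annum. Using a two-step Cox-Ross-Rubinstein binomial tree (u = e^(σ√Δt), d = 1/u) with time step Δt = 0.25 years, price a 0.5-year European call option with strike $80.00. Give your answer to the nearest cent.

CRR parameters: u = e^(σ√Δt) = e^(0.25·√0.25) = 1.1331, d = 1/u = 0.8825
Per-period rate: rΔt = 0.09·0.25 = 0.0225, so R = e^0.0225 = 1.0228
Risk-neutral probability p = (e^0.0225 − 0.8825)/(1.1331 − 0.8825) = 0.1403/0.2507 = 0.5596
Terminal stock prices: S_uu = 122, S_ud = 95, S_dd = 73.99
Terminal payoffs (S − K): max(41.98, 0) = 41.98, max(15, 0) = 15, max(-6.014, 0) = 0
Node u (S = 107.6): V_u = e^(−0.0225)·[0.5596·41.9824 + 0.4404·15.0000] = 29.4290
Node d (S = 83.84): V_d = e^(−0.0225)·[0.5596·15.0000 + 0.4404·0.0000] = 8.2069
Node 0 (S = 95): V_0 = e^(−0.0225)·[0.5596·29.4290 + 0.4404·8.2069] = 19.6354

$19.64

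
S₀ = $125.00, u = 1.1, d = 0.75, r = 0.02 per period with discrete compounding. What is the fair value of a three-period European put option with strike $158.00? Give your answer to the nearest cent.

$27.51

Risk-neutral probability p = (1 + 0.02 − 0.75)/(1.1 − 0.75) = 0.2700/0.3500 = 0.7714
Terminal stock prices: S_uuu = 166.4, S_uud = 113.4, S_udd = 77.34, S_ddd = 52.73
Terminal payoffs (K − S): max(-8.375, 0) = 0, max(44.56, 0) = 44.56, max(80.66, 0) = 80.66, max(105.3, 0) = 105.3
Node uu (S = 151.3): V_uu = 1/1.02·[0.7714·0.0000 + 0.2286·44.5625] = 9.9860
Node ud (S = 103.1): V_ud = 1/1.02·[0.7714·44.5625 + 0.2286·80.6562] = 51.7770
Node dd (S = 70.31): V_dd = 1/1.02·[0.7714·80.6562 + 0.2286·105.2656] = 84.5895
Node u (S = 137.5): V_u = 1/1.02·[0.7714·9.9860 + 0.2286·51.7770] = 19.1551
Node d (S = 93.75): V_d = 1/1.02·[0.7714·51.7770 + 0.2286·84.5895] = 58.1147
Node 0 (S = 125): V_0 = 1/1.02·[0.7714·19.1551 + 0.2286·58.1147] = 27.5100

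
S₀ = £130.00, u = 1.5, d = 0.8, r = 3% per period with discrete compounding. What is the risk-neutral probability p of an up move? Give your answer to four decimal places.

Risk-neutral probability p = (1 + 0.03 − 0.8)/(1.5 − 0.8) = 0.2300/0.7000 = 0.3286

p = 0.3286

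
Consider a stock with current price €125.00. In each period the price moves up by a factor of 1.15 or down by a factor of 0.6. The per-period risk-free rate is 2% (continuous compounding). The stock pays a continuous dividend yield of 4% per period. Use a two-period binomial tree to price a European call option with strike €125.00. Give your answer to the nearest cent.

€18.51

Per-period risk-free factor R = e^0.02 = 1.0202; dividend-adjusted growth = e^(0.02−0.04) = 0.9802.
Risk-neutral probability p = (0.9802 − 0.6)/(1.15 − 0.6) = 0.3802/0.5500 = 0.6913
Terminal stock prices: S_uu = 165.3, S_ud = 86.25, S_dd = 45
Terminal payoffs (S − K): max(40.31, 0) = 40.31, max(-38.75, 0) = 0, max(-80, 0) = 0
Node u (S = 143.8): V_u = e^(−0.02)·[0.6913·40.3125 + 0.3087·0.0000] = 27.3150
Node d (S = 75): V_d = e^(−0.02)·[0.6913·0.0000 + 0.3087·0.0000] = 0.0000
Node 0 (S = 125): V_0 = e^(−0.02)·[0.6913·27.3150 + 0.3087·0.0000] = 18.5082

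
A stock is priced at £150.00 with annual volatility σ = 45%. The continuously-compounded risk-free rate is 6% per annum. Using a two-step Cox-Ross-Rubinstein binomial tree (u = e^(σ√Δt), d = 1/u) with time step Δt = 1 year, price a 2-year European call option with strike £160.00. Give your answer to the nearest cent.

CRR parameters: u = e^(σ√Δt) = e^(0.45·√1) = 1.5683, d = 1/u = 0.6376
Per-period rate: rΔt = 0.06·1 = 0.06, so R = e^0.06 = 1.0618
Risk-neutral probability p = (e^0.06 − 0.6376)/(1.5683 − 0.6376) = 0.4242/0.9307 = 0.4558
Terminal stock prices: S_uu = 368.9, S_ud = 150, S_dd = 60.99
Terminal payoffs (S − K): max(208.9, 0) = 208.9, max(-10, 0) = 0, max(-99.01, 0) = 0
Node u (S = 235.2): V_u = e^(−0.06)·[0.4558·208.9405 + 0.5442·0.0000] = 89.6896
Node d (S = 95.64): V_d = e^(−0.06)·[0.4558·0.0000 + 0.5442·0.0000] = 0.0000
Node 0 (S = 150): V_0 = e^(−0.06)·[0.4558·89.6896 + 0.5442·0.0000] = 38.5000

£38.50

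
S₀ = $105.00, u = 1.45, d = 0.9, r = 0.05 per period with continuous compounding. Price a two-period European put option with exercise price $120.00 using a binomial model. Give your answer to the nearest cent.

Risk-neutral probability p = (e^0.05 − 0.9)/(1.45 − 0.9) = 0.1513/0.5500 = 0.2750
Terminal stock prices: S_uu = 220.8, S_ud = 137, S_dd = 85.05
Terminal payoffs (K − S): max(-100.8, 0) = 0, max(-17.03, 0) = 0, max(34.95, 0) = 34.95
Node u (S = 152.2): V_u = e^(−0.05)·[0.2750·0.0000 + 0.7250·0.0000] = 0.0000
Node d (S = 94.5): V_d = e^(−0.05)·[0.2750·0.0000 + 0.7250·34.9500] = 24.1017
Node 0 (S = 105): V_0 = e^(−0.05)·[0.2750·0.0000 + 0.7250·24.1017] = 16.6206

$16.62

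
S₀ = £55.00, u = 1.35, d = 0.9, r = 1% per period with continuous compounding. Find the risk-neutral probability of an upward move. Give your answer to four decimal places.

Risk-neutral probability p = (e^0.01 − 0.9)/(1.35 − 0.9) = 0.1101/0.4500 = 0.2446

p = 0.2446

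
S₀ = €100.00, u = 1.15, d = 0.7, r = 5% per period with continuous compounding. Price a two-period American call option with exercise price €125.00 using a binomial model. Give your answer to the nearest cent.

€4.00

Risk-neutral probability p = (e^0.05 − 0.7)/(1.15 − 0.7) = 0.3513/0.4500 = 0.7806
Terminal stock prices: S_uu = 132.2, S_ud = 80.5, S_dd = 49
Terminal payoffs (S − K): max(7.25, 0) = 7.25, max(-44.5, 0) = 0, max(-76, 0) = 0
Node u (S = 115): continuation = e^(−0.05)·[0.7806·7.2500 + 0.2194·0.0000] = 5.3834; exercise value = 0.0000 ≤ continuation, so V_u = 5.3834
Node d (S = 70): continuation = e^(−0.05)·[0.7806·0.0000 + 0.2194·0.0000] = 0.0000; exercise value = 0.0000 ≤ continuation, so V_d = 0.0000
Node 0 (S = 100): continuation = e^(−0.05)·[0.7806·5.3834 + 0.2194·0.0000] = 3.9973; exercise value = 0.0000 ≤ continuation, so V_0 = 3.9973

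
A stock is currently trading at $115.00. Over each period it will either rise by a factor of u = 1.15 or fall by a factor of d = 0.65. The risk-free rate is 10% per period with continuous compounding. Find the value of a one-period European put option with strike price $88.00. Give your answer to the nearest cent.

$1.07

Risk-neutral probability p = (e^0.1 − 0.65)/(1.15 − 0.65) = 0.4552/0.5000 = 0.9103
Terminal stock prices: S_u = 132.2, S_d = 74.75
Terminal payoffs (K − S): max(-44.25, 0) = 0, max(13.25, 0) = 13.25
Node 0 (S = 115): V_0 = e^(−0.1)·[0.9103·0.0000 + 0.0897·13.2500] = 1.0749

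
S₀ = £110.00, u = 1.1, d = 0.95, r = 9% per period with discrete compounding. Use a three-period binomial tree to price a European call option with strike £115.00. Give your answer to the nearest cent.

£21.26

Risk-neutral probability p = (1 + 0.09 − 0.95)/(1.1 − 0.95) = 0.1400/0.1500 = 0.9333
Terminal stock prices: S_uuu = 146.4, S_uud = 126.4, S_udd = 109.2, S_ddd = 94.31
Terminal payoffs (S − K): max(31.41, 0) = 31.41, max(11.45, 0) = 11.45, max(-5.797, 0) = 0, max(-20.69, 0) = 0
Node uu (S = 133.1): V_uu = 1/1.09·[0.9333·31.4100 + 0.0667·11.4450] = 27.5954
Node ud (S = 115): V_ud = 1/1.09·[0.9333·11.4450 + 0.0667·0.0000] = 9.8000
Node dd (S = 99.27): V_dd = 1/1.09·[0.9333·0.0000 + 0.0667·0.0000] = 0.0000
Node u (S = 121): V_u = 1/1.09·[0.9333·27.5954 + 0.0667·9.8000] = 24.2285
Node d (S = 104.5): V_d = 1/1.09·[0.9333·9.8000 + 0.0667·0.0000] = 8.3914
Node 0 (S = 110): V_0 = 1/1.09·[0.9333·24.2285 + 0.0667·8.3914] = 21.2593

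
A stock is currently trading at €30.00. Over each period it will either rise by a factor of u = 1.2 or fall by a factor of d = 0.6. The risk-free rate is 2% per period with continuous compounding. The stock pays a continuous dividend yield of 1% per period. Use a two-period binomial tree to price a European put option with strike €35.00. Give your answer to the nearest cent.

€7.90

Per-period risk-free factor R = e^0.02 = 1.0202; dividend-adjusted growth = e^(0.02−0.01) = 1.0101.
Risk-neutral probability p = (1.0101 − 0.6)/(1.2 − 0.6) = 0.4101/0.6000 = 0.6834
Terminal stock prices: S_uu = 43.2, S_ud = 21.6, S_dd = 10.8
Terminal payoffs (K − S): max(-8.2, 0) = 0, max(13.4, 0) = 13.4, max(24.2, 0) = 24.2
Node u (S = 36): V_u = e^(−0.02)·[0.6834·0.0000 + 0.3166·13.4000] = 4.1582
Node d (S = 18): V_d = e^(−0.02)·[0.6834·13.4000 + 0.3166·24.2000] = 16.4861
Node 0 (S = 30): V_0 = e^(−0.02)·[0.6834·4.1582 + 0.3166·16.4861] = 7.9014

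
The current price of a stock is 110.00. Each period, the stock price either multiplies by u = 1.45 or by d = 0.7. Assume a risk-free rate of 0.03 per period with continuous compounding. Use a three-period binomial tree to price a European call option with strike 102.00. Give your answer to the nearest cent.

36.07

Risk-neutral probability p = (e^0.03 − 0.7)/(1.45 − 0.7) = 0.3305/0.7500 = 0.4406
Terminal stock prices: S_uuu = 335.3, S_uud = 161.9, S_udd = 78.15, S_ddd = 37.73
Terminal payoffs (S − K): max(233.3, 0) = 233.3, max(59.89, 0) = 59.89, max(-23.85, 0) = 0, max(-64.27, 0) = 0
Node uu (S = 231.3): V_uu = e^(−0.03)·[0.4406·233.3487 + 0.5594·59.8925] = 132.2896
Node ud (S = 111.6): V_ud = e^(−0.03)·[0.4406·59.8925 + 0.5594·0.0000] = 25.6091
Node dd (S = 53.9): V_dd = e^(−0.03)·[0.4406·0.0000 + 0.5594·0.0000] = 0.0000
Node u (S = 159.5): V_u = e^(−0.03)·[0.4406·132.2896 + 0.5594·25.6091] = 70.4671
Node d (S = 77): V_d = e^(−0.03)·[0.4406·25.6091 + 0.5594·0.0000] = 10.9500
Node 0 (S = 110): V_0 = e^(−0.03)·[0.4406·70.4671 + 0.5594·10.9500] = 36.0750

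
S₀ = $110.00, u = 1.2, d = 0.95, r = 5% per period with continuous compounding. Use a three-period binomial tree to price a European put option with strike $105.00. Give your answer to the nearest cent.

Risk-neutral probability p = (e^0.05 − 0.95)/(1.2 − 0.95) = 0.1013/0.2500 = 0.4051
Terminal stock prices: S_uuu = 190.1, S_uud = 150.5, S_udd = 119.1, S_ddd = 94.31
Terminal payoffs (K − S): max(-85.08, 0) = 0, max(-45.48, 0) = 0, max(-14.13, 0) = 0, max(10.69, 0) = 10.69
Node uu (S = 158.4): V_uu = e^(−0.05)·[0.4051·0.0000 + 0.5949·0.0000] = 0.0000
Node ud (S = 125.4): V_ud = e^(−0.05)·[0.4051·0.0000 + 0.5949·0.0000] = 0.0000
Node dd (S = 99.27): V_dd = e^(−0.05)·[0.4051·0.0000 + 0.5949·10.6888] = 6.0488
Node u (S = 132): V_u = e^(−0.05)·[0.4051·0.0000 + 0.5949·0.0000] = 0.0000
Node d (S = 104.5): V_d = e^(−0.05)·[0.4051·0.0000 + 0.5949·6.0488] = 3.4230
Node 0 (S = 110): V_0 = e^(−0.05)·[0.4051·0.0000 + 0.5949·3.4230] = 1.9371

$1.94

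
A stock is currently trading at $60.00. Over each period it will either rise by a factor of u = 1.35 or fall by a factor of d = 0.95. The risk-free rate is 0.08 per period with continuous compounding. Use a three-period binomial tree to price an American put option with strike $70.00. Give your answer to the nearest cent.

$10.00

Risk-neutral probability p = (e^0.08 − 0.95)/(1.35 − 0.95) = 0.1333/0.4000 = 0.3332
Terminal stock prices: S_uuu = 147.6, S_uud = 103.9, S_udd = 73.1, S_ddd = 51.44
Terminal payoffs (K − S): max(-77.62, 0) = 0, max(-33.88, 0) = 0, max(-3.102, 0) = 0, max(18.56, 0) = 18.56
Node uu (S = 109.4): continuation = e^(−0.08)·[0.3332·0.0000 + 0.6668·0.0000] = 0.0000; exercise value = 0.0000 ≤ continuation, so V_uu = 0.0000
Node ud (S = 76.95): continuation = e^(−0.08)·[0.3332·0.0000 + 0.6668·0.0000] = 0.0000; exercise value = 0.0000 ≤ continuation, so V_ud = 0.0000
Node dd (S = 54.15): continuation = e^(−0.08)·[0.3332·0.0000 + 0.6668·18.5575] = 11.4225; exercise value = 15.8500 > continuation, so V_dd = 15.8500 (exercise)
Node u (S = 81): continuation = e^(−0.08)·[0.3332·0.0000 + 0.6668·0.0000] = 0.0000; exercise value = 0.0000 ≤ continuation, so V_u = 0.0000
Node d (S = 57): continuation = e^(−0.08)·[0.3332·0.0000 + 0.6668·15.8500] = 9.7560; exercise value = 13.0000 > continuation, so V_d = 13.0000 (exercise)
Node 0 (S = 60): continuation = e^(−0.08)·[0.3332·0.0000 + 0.6668·13.0000] = 8.0017; exercise value = 10.0000 > continuation, so V_0 = 10.0000 (exercise)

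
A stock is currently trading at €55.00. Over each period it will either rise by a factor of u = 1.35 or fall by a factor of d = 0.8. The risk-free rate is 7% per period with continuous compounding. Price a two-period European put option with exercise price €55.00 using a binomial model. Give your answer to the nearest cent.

Risk-neutral probability p = (e^0.07 − 0.8)/(1.35 − 0.8) = 0.2725/0.5500 = 0.4955
Terminal stock prices: S_uu = 100.2, S_ud = 59.4, S_dd = 35.2
Terminal payoffs (K − S): max(-45.24, 0) = 0, max(-4.4, 0) = 0, max(19.8, 0) = 19.8
Node u (S = 74.25): V_u = e^(−0.07)·[0.4955·0.0000 + 0.5045·0.0000] = 0.0000
Node d (S = 44): V_d = e^(−0.07)·[0.4955·0.0000 + 0.5045·19.8000] = 9.3143
Node 0 (S = 55): V_0 = e^(−0.07)·[0.4955·0.0000 + 0.5045·9.3143] = 4.3817

€4.38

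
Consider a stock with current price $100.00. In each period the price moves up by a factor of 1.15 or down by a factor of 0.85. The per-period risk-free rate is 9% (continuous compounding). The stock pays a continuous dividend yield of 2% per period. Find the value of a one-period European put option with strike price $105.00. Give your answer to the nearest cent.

Per-period risk-free factor R = e^0.09 = 1.0942; dividend-adjusted growth = e^(0.09−0.02) = 1.0725.
Risk-neutral probability p = (1.0725 − 0.85)/(1.15 − 0.85) = 0.2225/0.3000 = 0.7417
Terminal stock prices: S_u = 115, S_d = 85
Terminal payoffs (K − S): max(-10, 0) = 0, max(20, 0) = 20
Node 0 (S = 100): V_0 = e^(−0.09)·[0.7417·0.0000 + 0.2583·20.0000] = 4.7215

$4.72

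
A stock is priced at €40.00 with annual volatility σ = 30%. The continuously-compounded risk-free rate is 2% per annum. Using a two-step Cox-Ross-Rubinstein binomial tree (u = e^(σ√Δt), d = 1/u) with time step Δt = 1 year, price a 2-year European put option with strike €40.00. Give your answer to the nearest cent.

€5.08

CRR parameters: u = e^(σ√Δt) = e^(0.3·√1) = 1.3499, d = 1/u = 0.7408
Per-period rate: rΔt = 0.02·1 = 0.02, so R = e^0.02 = 1.0202
Risk-neutral probability p = (e^0.02 − 0.7408)/(1.3499 − 0.7408) = 0.2794/0.6090 = 0.4587
Terminal stock prices: S_uu = 72.88, S_ud = 40, S_dd = 21.95
Terminal payoffs (K − S): max(-32.88, 0) = 0, max(0, 0) = 0, max(18.05, 0) = 18.05
Node u (S = 53.99): V_u = e^(−0.02)·[0.4587·0.0000 + 0.5413·0.0000] = 0.0000
Node d (S = 29.63): V_d = e^(−0.02)·[0.4587·0.0000 + 0.5413·18.0475] = 9.5752
Node 0 (S = 40): V_0 = e^(−0.02)·[0.4587·0.0000 + 0.5413·9.5752] = 5.0802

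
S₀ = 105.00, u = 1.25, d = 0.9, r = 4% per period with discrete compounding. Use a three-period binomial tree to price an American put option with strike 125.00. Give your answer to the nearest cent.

Risk-neutral probability p = (1 + 0.04 − 0.9)/(1.25 − 0.9) = 0.1400/0.3500 = 0.4000
Terminal stock prices: S_uuu = 205.1, S_uud = 147.7, S_udd = 106.3, S_ddd = 76.55
Terminal payoffs (K − S): max(-80.08, 0) = 0, max(-22.66, 0) = 0, max(18.69, 0) = 18.69, max(48.45, 0) = 48.45
Node uu (S = 164.1): continuation = 1/1.04·[0.4000·0.0000 + 0.6000·0.0000] = 0.0000; exercise value = 0.0000 ≤ continuation, so V_uu = 0.0000
Node ud (S = 118.1): continuation = 1/1.04·[0.4000·0.0000 + 0.6000·18.6875] = 10.7812; exercise value = 6.8750 ≤ continuation, so V_ud = 10.7812
Node dd (S = 85.05): continuation = 1/1.04·[0.4000·18.6875 + 0.6000·48.4550] = 35.1423; exercise value = 39.9500 > continuation, so V_dd = 39.9500 (exercise)
Node u (S = 131.2): continuation = 1/1.04·[0.4000·0.0000 + 0.6000·10.7812] = 6.2200; exercise value = 0.0000 ≤ continuation, so V_u = 6.2200
Node d (S = 94.5): continuation = 1/1.04·[0.4000·10.7812 + 0.6000·39.9500] = 27.1947; exercise value = 30.5000 > continuation, so V_d = 30.5000 (exercise)
Node 0 (S = 105): continuation = 1/1.04·[0.4000·6.2200 + 0.6000·30.5000] = 19.9884; exercise value = 20.0000 > continuation, so V_0 = 20.0000 (exercise)

20.00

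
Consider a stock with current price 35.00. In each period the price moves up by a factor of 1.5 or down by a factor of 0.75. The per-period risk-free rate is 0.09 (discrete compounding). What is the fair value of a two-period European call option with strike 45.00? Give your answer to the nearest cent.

5.84

Risk-neutral probability p = (1 + 0.09 − 0.75)/(1.5 − 0.75) = 0.3400/0.7500 = 0.4533
Terminal stock prices: S_uu = 78.75, S_ud = 39.38, S_dd = 19.69
Terminal payoffs (S − K): max(33.75, 0) = 33.75, max(-5.625, 0) = 0, max(-25.31, 0) = 0
Node u (S = 52.5): V_u = 1/1.09·[0.4533·33.7500 + 0.5467·0.0000] = 14.0367
Node d (S = 26.25): V_d = 1/1.09·[0.4533·0.0000 + 0.5467·0.0000] = 0.0000
Node 0 (S = 35): V_0 = 1/1.09·[0.4533·14.0367 + 0.5467·0.0000] = 5.8379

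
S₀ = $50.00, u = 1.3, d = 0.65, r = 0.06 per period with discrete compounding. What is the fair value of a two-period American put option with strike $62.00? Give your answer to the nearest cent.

$14.37

Risk-neutral probability p = (1 + 0.06 − 0.65)/(1.3 − 0.65) = 0.4100/0.6500 = 0.6308
Terminal stock prices: S_uu = 84.5, S_ud = 42.25, S_dd = 21.13
Terminal payoffs (K − S): max(-22.5, 0) = 0, max(19.75, 0) = 19.75, max(40.88, 0) = 40.88
Node u (S = 65): continuation = 1/1.06·[0.6308·0.0000 + 0.3692·19.7500] = 6.8795; exercise value = 0.0000 ≤ continuation, so V_u = 6.8795
Node d (S = 32.5): continuation = 1/1.06·[0.6308·19.7500 + 0.3692·40.8750] = 25.9906; exercise value = 29.5000 > continuation, so V_d = 29.5000 (exercise)
Node 0 (S = 50): continuation = 1/1.06·[0.6308·6.8795 + 0.3692·29.5000] = 14.3695; exercise value = 12.0000 ≤ continuation, so V_0 = 14.3695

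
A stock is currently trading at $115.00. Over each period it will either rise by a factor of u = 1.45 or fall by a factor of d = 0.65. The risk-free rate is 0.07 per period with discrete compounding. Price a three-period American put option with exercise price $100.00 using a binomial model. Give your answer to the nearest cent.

$15.85

Risk-neutral probability p = (1 + 0.07 − 0.65)/(1.45 − 0.65) = 0.4200/0.8000 = 0.5250
Terminal stock prices: S_uuu = 350.6, S_uud = 157.2, S_udd = 70.45, S_ddd = 31.58
Terminal payoffs (K − S): max(-250.6, 0) = 0, max(-57.16, 0) = 0, max(29.55, 0) = 29.55, max(68.42, 0) = 68.42
Node uu (S = 241.8): continuation = 1/1.07·[0.5250·0.0000 + 0.4750·0.0000] = 0.0000; exercise value = 0.0000 ≤ continuation, so V_uu = 0.0000
Node ud (S = 108.4): continuation = 1/1.07·[0.5250·0.0000 + 0.4750·29.5481] = 13.1172; exercise value = 0.0000 ≤ continuation, so V_ud = 13.1172
Node dd (S = 48.59): continuation = 1/1.07·[0.5250·29.5481 + 0.4750·68.4181] = 44.8704; exercise value = 51.4125 > continuation, so V_dd = 51.4125 (exercise)
Node u (S = 166.8): continuation = 1/1.07·[0.5250·0.0000 + 0.4750·13.1172] = 5.8230; exercise value = 0.0000 ≤ continuation, so V_u = 5.8230
Node d (S = 74.75): continuation = 1/1.07·[0.5250·13.1172 + 0.4750·51.4125] = 29.2593; exercise value = 25.2500 ≤ continuation, so V_d = 29.2593
Node 0 (S = 115): continuation = 1/1.07·[0.5250·5.8230 + 0.4750·29.2593] = 15.8460; exercise value = 0.0000 ≤ continuation, so V_0 = 15.8460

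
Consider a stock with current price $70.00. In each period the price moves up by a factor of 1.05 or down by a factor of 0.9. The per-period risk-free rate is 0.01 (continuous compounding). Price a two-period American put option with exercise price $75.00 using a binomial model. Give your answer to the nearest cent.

Risk-neutral probability p = (e^0.01 − 0.9)/(1.05 − 0.9) = 0.1101/0.1500 = 0.7337
Terminal stock prices: S_uu = 77.17, S_ud = 66.15, S_dd = 56.7
Terminal payoffs (K − S): max(-2.175, 0) = 0, max(8.85, 0) = 8.85, max(18.3, 0) = 18.3
Node u (S = 73.5): continuation = e^(−0.01)·[0.7337·0.0000 + 0.2663·8.8500] = 2.3336; exercise value = 1.5000 ≤ continuation, so V_u = 2.3336
Node d (S = 63): continuation = e^(−0.01)·[0.7337·8.8500 + 0.2663·18.3000] = 11.2537; exercise value = 12.0000 > continuation, so V_d = 12.0000 (exercise)
Node 0 (S = 70): continuation = e^(−0.01)·[0.7337·2.3336 + 0.2663·12.0000] = 4.8592; exercise value = 5.0000 > continuation, so V_0 = 5.0000 (exercise)

$5.00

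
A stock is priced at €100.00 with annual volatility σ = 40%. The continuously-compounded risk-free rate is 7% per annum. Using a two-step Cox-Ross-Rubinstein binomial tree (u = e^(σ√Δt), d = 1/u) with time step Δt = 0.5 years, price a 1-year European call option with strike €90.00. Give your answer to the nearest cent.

€24.08

CRR parameters: u = e^(σ√Δt) = e^(0.4·√0.5) = 1.3269, d = 1/u = 0.7536
Per-period rate: rΔt = 0.07·0.5 = 0.035, so R = e^0.035 = 1.0356
Risk-neutral probability p = (e^0.035 − 0.7536)/(1.3269 − 0.7536) = 0.2820/0.5733 = 0.4919
Terminal stock prices: S_uu = 176.1, S_ud = 100, S_dd = 56.8
Terminal payoffs (S − K): max(86.07, 0) = 86.07, max(10, 0) = 10, max(-33.2, 0) = 0
Node u (S = 132.7): V_u = e^(−0.035)·[0.4919·86.0654 + 0.5081·10.0000] = 45.7852
Node d (S = 75.36): V_d = e^(−0.035)·[0.4919·10.0000 + 0.5081·0.0000] = 4.7497
Node 0 (S = 100): V_0 = e^(−0.035)·[0.4919·45.7852 + 0.5081·4.7497] = 24.0771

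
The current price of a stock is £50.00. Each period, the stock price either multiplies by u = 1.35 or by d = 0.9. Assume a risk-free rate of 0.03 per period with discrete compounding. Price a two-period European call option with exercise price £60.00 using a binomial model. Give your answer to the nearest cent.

£2.74

Risk-neutral probability p = (1 + 0.03 − 0.9)/(1.35 − 0.9) = 0.1300/0.4500 = 0.2889
Terminal stock prices: S_uu = 91.13, S_ud = 60.75, S_dd = 40.5
Terminal payoffs (S − K): max(31.13, 0) = 31.13, max(0.75, 0) = 0.75, max(-19.5, 0) = 0
Node u (S = 67.5): V_u = 1/1.03·[0.2889·31.1250 + 0.7111·0.7500] = 9.2476
Node d (S = 45): V_d = 1/1.03·[0.2889·0.7500 + 0.7111·0.0000] = 0.2104
Node 0 (S = 50): V_0 = 1/1.03·[0.2889·9.2476 + 0.7111·0.2104] = 2.7389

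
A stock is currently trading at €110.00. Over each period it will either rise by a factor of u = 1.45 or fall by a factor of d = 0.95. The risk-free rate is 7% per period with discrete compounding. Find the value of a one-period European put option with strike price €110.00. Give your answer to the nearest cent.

€3.91

Risk-neutral probability p = (1 + 0.07 − 0.95)/(1.45 − 0.95) = 0.1200/0.5000 = 0.2400
Terminal stock prices: S_u = 159.5, S_d = 104.5
Terminal payoffs (K − S): max(-49.5, 0) = 0, max(5.5, 0) = 5.5
Node 0 (S = 110): V_0 = 1/1.07·[0.2400·0.0000 + 0.7600·5.5000] = 3.9065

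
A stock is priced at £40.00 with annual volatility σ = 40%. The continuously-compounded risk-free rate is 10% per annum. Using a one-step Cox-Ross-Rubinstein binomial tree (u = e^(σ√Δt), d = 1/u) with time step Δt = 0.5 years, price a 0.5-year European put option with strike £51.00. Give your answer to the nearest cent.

CRR parameters: u = e^(σ√Δt) = e^(0.4·√0.5) = 1.3269, d = 1/u = 0.7536
Per-period rate: rΔt = 0.1·0.5 = 0.05, so R = e^0.05 = 1.0513
Risk-neutral probability p = (e^0.05 − 0.7536)/(1.3269 − 0.7536) = 0.2976/0.5733 = 0.5192
Terminal stock prices: S_u = 53.08, S_d = 30.15
Terminal payoffs (K − S): max(-2.076, 0) = 0, max(20.85, 0) = 20.85
Node 0 (S = 40): V_0 = e^(−0.05)·[0.5192·0.0000 + 0.4808·20.8545] = 9.5379

£9.54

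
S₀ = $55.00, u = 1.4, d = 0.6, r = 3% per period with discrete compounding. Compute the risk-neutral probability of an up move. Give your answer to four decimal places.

Risk-neutral probability p = (1 + 0.03 − 0.6)/(1.4 − 0.6) = 0.4300/0.8000 = 0.5375

p = 0.5375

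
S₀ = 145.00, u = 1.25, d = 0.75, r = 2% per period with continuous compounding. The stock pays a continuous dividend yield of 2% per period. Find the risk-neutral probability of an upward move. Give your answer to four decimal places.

Per-period risk-free factor R = e^0.02 = 1.0202; dividend-adjusted growth = e^(0.02−0.02) = 1.0000.
Risk-neutral probability p = (1.0000 − 0.75)/(1.25 − 0.75) = 0.2500/0.5000 = 0.5000

p = 0.5000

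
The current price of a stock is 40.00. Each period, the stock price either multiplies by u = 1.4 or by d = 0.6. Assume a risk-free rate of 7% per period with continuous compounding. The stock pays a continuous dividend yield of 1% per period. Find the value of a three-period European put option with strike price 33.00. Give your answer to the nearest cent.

Per-period risk-free factor R = e^0.07 = 1.0725; dividend-adjusted growth = e^(0.07−0.01) = 1.0618.
Risk-neutral probability p = (1.0618 − 0.6)/(1.4 − 0.6) = 0.4618/0.8000 = 0.5773
Terminal stock prices: S_uuu = 109.8, S_uud = 47.04, S_udd = 20.16, S_ddd = 8.64
Terminal payoffs (K − S): max(-76.76, 0) = 0, max(-14.04, 0) = 0, max(12.84, 0) = 12.84, max(24.36, 0) = 24.36
Node uu (S = 78.4): V_uu = e^(−0.07)·[0.5773·0.0000 + 0.4227·0.0000] = 0.0000
Node ud (S = 33.6): V_ud = e^(−0.07)·[0.5773·0.0000 + 0.4227·12.8400] = 5.0606
Node dd (S = 14.4): V_dd = e^(−0.07)·[0.5773·12.8400 + 0.4227·24.3600] = 16.5123
Node u (S = 56): V_u = e^(−0.07)·[0.5773·0.0000 + 0.4227·5.0606] = 1.9945
Node d (S = 24): V_d = e^(−0.07)·[0.5773·5.0606 + 0.4227·16.5123] = 9.2319
Node 0 (S = 40): V_0 = e^(−0.07)·[0.5773·1.9945 + 0.4227·9.2319] = 4.7121

4.71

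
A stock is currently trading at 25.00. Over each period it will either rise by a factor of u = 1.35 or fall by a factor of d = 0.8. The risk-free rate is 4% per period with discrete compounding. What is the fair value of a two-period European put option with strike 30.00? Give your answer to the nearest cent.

5.48

Risk-neutral probability p = (1 + 0.04 − 0.8)/(1.35 − 0.8) = 0.2400/0.5500 = 0.4364
Terminal stock prices: S_uu = 45.56, S_ud = 27, S_dd = 16
Terminal payoffs (K − S): max(-15.56, 0) = 0, max(3, 0) = 3, max(14, 0) = 14
Node u (S = 33.75): V_u = 1/1.04·[0.4364·0.0000 + 0.5636·3.0000] = 1.6259
Node d (S = 20): V_d = 1/1.04·[0.4364·3.0000 + 0.5636·14.0000] = 8.8462
Node 0 (S = 25): V_0 = 1/1.04·[0.4364·1.6259 + 0.5636·8.8462] = 5.4764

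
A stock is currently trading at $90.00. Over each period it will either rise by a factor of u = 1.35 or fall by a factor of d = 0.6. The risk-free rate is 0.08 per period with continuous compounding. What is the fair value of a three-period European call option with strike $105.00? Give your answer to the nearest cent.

Risk-neutral probability p = (e^0.08 − 0.6)/(1.35 − 0.6) = 0.4833/0.7500 = 0.6444
Terminal stock prices: S_uuu = 221.4, S_uud = 98.42, S_udd = 43.74, S_ddd = 19.44
Terminal payoffs (S − K): max(116.4, 0) = 116.4, max(-6.585, 0) = 0, max(-61.26, 0) = 0, max(-85.56, 0) = 0
Node uu (S = 164): V_uu = e^(−0.08)·[0.6444·116.4338 + 0.3556·0.0000] = 69.2595
Node ud (S = 72.9): V_ud = e^(−0.08)·[0.6444·0.0000 + 0.3556·0.0000] = 0.0000
Node dd (S = 32.4): V_dd = e^(−0.08)·[0.6444·0.0000 + 0.3556·0.0000] = 0.0000
Node u (S = 121.5): V_u = e^(−0.08)·[0.6444·69.2595 + 0.3556·0.0000] = 41.1983
Node d (S = 54): V_d = e^(−0.08)·[0.6444·0.0000 + 0.3556·0.0000] = 0.0000
Node 0 (S = 90): V_0 = e^(−0.08)·[0.6444·41.1983 + 0.3556·0.0000] = 24.5064

$24.51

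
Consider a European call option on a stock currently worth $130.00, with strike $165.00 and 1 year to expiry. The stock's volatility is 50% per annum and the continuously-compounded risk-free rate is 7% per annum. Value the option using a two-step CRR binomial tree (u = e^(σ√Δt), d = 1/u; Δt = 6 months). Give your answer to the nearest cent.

$19.62

CRR parameters: u = e^(σ√Δt) = e^(0.5·√0.5) = 1.4241, d = 1/u = 0.7022
Per-period rate: rΔt = 0.07·0.5 = 0.035, so R = e^0.035 = 1.0356
Risk-neutral probability p = (e^0.035 − 0.7022)/(1.4241 − 0.7022) = 0.3334/0.7219 = 0.4619
Terminal stock prices: S_uu = 263.7, S_ud = 130, S_dd = 64.1
Terminal payoffs (S − K): max(98.65, 0) = 98.65, max(-35, 0) = 0, max(-100.9, 0) = 0
Node u (S = 185.1): V_u = e^(−0.035)·[0.4619·98.6549 + 0.5381·0.0000] = 43.9976
Node d (S = 91.28): V_d = e^(−0.035)·[0.4619·0.0000 + 0.5381·0.0000] = 0.0000
Node 0 (S = 130): V_0 = e^(−0.035)·[0.4619·43.9976 + 0.5381·0.0000] = 19.6218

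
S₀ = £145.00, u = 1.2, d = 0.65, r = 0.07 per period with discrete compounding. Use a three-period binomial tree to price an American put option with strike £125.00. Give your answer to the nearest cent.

£8.67

Risk-neutral probability p = (1 + 0.07 − 0.65)/(1.2 − 0.65) = 0.4200/0.5500 = 0.7636
Terminal stock prices: S_uuu = 250.6, S_uud = 135.7, S_udd = 73.52, S_ddd = 39.82
Terminal payoffs (K − S): max(-125.6, 0) = 0, max(-10.72, 0) = 0, max(51.48, 0) = 51.48, max(85.18, 0) = 85.18
Node uu (S = 208.8): continuation = 1/1.07·[0.7636·0.0000 + 0.2364·0.0000] = 0.0000; exercise value = 0.0000 ≤ continuation, so V_uu = 0.0000
Node ud (S = 113.1): continuation = 1/1.07·[0.7636·0.0000 + 0.2364·51.4850] = 11.3731; exercise value = 11.9000 > continuation, so V_ud = 11.9000 (exercise)
Node dd (S = 61.26): continuation = 1/1.07·[0.7636·51.4850 + 0.2364·85.1794] = 55.5599; exercise value = 63.7375 > continuation, so V_dd = 63.7375 (exercise)
Node u (S = 174): continuation = 1/1.07·[0.7636·0.0000 + 0.2364·11.9000] = 2.6287; exercise value = 0.0000 ≤ continuation, so V_u = 2.6287
Node d (S = 94.25): continuation = 1/1.07·[0.7636·11.9000 + 0.2364·63.7375] = 22.5724; exercise value = 30.7500 > continuation, so V_d = 30.7500 (exercise)
Node 0 (S = 145): continuation = 1/1.07·[0.7636·2.6287 + 0.2364·30.7500] = 8.6688; exercise value = 0.0000 ≤ continuation, so V_0 = 8.6688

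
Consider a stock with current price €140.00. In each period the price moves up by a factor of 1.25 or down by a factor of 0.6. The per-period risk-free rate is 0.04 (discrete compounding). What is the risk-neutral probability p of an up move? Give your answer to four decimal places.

Risk-neutral probability p = (1 + 0.04 − 0.6)/(1.25 − 0.6) = 0.4400/0.6500 = 0.6769

p = 0.6769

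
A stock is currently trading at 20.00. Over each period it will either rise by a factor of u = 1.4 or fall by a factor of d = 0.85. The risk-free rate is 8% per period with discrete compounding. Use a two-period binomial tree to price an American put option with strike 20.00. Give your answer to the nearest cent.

Risk-neutral probability p = (1 + 0.08 − 0.85)/(1.4 − 0.85) = 0.2300/0.5500 = 0.4182
Terminal stock prices: S_uu = 39.2, S_ud = 23.8, S_dd = 14.45
Terminal payoffs (K − S): max(-19.2, 0) = 0, max(-3.8, 0) = 0, max(5.55, 0) = 5.55
Node u (S = 28): continuation = 1/1.08·[0.4182·0.0000 + 0.5818·0.0000] = 0.0000; exercise value = 0.0000 ≤ continuation, so V_u = 0.0000
Node d (S = 17): continuation = 1/1.08·[0.4182·0.0000 + 0.5818·5.5500] = 2.9899; exercise value = 3.0000 > continuation, so V_d = 3.0000 (exercise)
Node 0 (S = 20): continuation = 1/1.08·[0.4182·0.0000 + 0.5818·3.0000] = 1.6162; exercise value = 0.0000 ≤ continuation, so V_0 = 1.6162

1.62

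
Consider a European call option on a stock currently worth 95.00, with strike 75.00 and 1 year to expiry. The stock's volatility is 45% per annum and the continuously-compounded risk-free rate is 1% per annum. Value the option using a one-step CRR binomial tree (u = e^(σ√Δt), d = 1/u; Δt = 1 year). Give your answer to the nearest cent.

CRR parameters: u = e^(σ√Δt) = e^(0.45·√1) = 1.5683, d = 1/u = 0.6376
Per-period rate: rΔt = 0.01·1 = 0.01, so R = e^0.01 = 1.0101
Risk-neutral probability p = (e^0.01 − 0.6376)/(1.5683 − 0.6376) = 0.3724/0.9307 = 0.4002
Terminal stock prices: S_u = 149, S_d = 60.57
Terminal payoffs (S − K): max(73.99, 0) = 73.99, max(-14.43, 0) = 0
Node 0 (S = 95): V_0 = e^(−0.01)·[0.4002·73.9897 + 0.5998·0.0000] = 29.3131

29.31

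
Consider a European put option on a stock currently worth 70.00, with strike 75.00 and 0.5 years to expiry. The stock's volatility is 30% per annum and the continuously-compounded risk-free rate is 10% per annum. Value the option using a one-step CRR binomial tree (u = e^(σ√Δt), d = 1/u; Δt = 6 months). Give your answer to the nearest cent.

CRR parameters: u = e^(σ√Δt) = e^(0.3·√0.5) = 1.2363, d = 1/u = 0.8089
Per-period rate: rΔt = 0.1·0.5 = 0.05, so R = e^0.05 = 1.0513
Risk-neutral probability p = (e^0.05 − 0.8089)/(1.2363 − 0.8089) = 0.2424/0.4275 = 0.5671
Terminal stock prices: S_u = 86.54, S_d = 56.62
Terminal payoffs (K − S): max(-11.54, 0) = 0, max(18.38, 0) = 18.38
Node 0 (S = 70): V_0 = e^(−0.05)·[0.5671·0.0000 + 0.4329·18.3799] = 7.5684

7.57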